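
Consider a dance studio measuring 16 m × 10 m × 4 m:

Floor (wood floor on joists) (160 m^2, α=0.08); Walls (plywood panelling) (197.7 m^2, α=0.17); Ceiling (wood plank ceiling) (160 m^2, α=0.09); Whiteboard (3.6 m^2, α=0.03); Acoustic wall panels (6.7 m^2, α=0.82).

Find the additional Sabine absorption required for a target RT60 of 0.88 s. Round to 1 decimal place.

50.7 sabins

Total absorption A₁ = 160·0.08 + 197.7·0.17 + 160·0.09 + 3.6·0.03 + 6.7·0.82
  = 12.800 + 33.609 + 14.400 + 0.108 + 5.494 = 66.411 m^2 sabins.
V = 640 m³. Required absorption A₂ = 0.161 × 640 / 0.88 = 117.091 sabins.
Shortfall: 117.091 − 66.411 = 50.7 sabins.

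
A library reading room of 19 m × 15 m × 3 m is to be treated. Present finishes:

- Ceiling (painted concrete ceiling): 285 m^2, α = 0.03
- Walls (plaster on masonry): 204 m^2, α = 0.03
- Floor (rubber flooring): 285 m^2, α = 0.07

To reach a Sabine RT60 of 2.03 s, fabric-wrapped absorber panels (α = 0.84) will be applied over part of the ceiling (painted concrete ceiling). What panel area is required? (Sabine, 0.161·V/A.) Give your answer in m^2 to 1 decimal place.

41.0

Total absorption A₁ = 285×0.03 + 204×0.03 + 285×0.07
  = 8.550 + 6.120 + 19.950 = 34.620 m^2 sabins.
Required A₂ = 0.161·855/2.03 = 67.810 sabins.
ΔA needed = 67.810 − 34.620 = 33.190 sabins.
Net gain per m^2: Δα = 0.84 − 0.03 = 0.81.
Panel area = 33.190 / 0.81 = 41.0 m^2.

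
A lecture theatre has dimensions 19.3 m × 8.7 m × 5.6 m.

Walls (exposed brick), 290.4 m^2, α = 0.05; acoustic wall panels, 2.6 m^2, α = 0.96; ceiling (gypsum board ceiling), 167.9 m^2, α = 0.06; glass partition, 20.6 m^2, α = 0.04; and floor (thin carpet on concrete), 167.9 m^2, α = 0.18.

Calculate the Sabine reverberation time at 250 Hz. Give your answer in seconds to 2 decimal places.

2.60 s

A = Σ Sᵢαᵢ = 290.4·0.05 + 2.6·0.96 + 167.9·0.06 + 20.6·0.04 + 167.9·0.18 = 58.136 sabins.
Volume V = 19.3 × 8.7 × 5.6 = 940.296 m³.
Sabine: RT60 = 0.161 × 940.296 / 58.136 = 2.60 s.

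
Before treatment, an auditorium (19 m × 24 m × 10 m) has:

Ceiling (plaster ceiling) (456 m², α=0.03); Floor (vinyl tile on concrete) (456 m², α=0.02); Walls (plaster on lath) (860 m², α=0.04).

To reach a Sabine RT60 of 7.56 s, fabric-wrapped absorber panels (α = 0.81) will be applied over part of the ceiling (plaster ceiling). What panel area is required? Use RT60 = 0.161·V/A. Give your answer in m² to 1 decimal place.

51.2

Equivalent absorption area: A₁ = 456×0.03 + 456×0.02 + 860×0.04 = 57.200 m².
Required A₂ = 0.161·4560/7.56 = 97.111 sabins.
Absorption to add: 97.111 − 57.200 = 39.911 sabins.
Each m² of panel replacing the ceiling (plaster ceiling) adds (0.81 − 0.03) = 0.78 sabins.
Panel area = 39.911 / 0.78 = 51.2 m².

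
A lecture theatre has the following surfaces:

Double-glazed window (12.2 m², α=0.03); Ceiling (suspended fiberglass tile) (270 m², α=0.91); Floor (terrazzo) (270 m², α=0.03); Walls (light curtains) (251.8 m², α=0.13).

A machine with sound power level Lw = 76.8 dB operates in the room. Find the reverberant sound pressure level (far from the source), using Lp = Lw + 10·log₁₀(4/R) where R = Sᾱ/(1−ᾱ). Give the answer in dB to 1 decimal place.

56.3 dB

A = 286.900 sabins; S = 804.0 m².
ᾱ = 0.3568, so room constant R = A/(1−ᾱ) = 446.051 m².
Lp = 76.8 + 10·log₁₀(4/446.051) = 76.8 + (-20.47) = 56.3 dB.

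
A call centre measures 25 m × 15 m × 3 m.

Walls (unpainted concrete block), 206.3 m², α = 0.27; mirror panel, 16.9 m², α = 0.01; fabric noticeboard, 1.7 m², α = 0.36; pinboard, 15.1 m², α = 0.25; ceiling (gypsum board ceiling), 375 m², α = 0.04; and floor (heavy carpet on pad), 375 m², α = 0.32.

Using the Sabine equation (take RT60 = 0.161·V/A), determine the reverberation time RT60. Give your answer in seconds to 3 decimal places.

A = Σ Sᵢαᵢ = 206.3*0.27 + 16.9*0.01 + 1.7*0.36 + 15.1*0.25 + 375*0.04 + 375*0.32 = 195.257 sabins.
Volume V = 25 × 15 × 3 = 1125 m³.
RT60 = 0.161 · V / A = 0.161 × 1125 / 195.257 = 0.928 s.

0.928 s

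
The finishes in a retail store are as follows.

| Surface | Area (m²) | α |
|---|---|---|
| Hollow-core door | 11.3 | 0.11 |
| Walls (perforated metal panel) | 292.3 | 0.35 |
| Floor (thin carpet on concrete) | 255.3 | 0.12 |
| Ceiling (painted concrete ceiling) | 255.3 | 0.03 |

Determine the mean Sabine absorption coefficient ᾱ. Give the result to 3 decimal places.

S = Σ Sᵢ = 11.3 + 292.3 + 255.3 + 255.3 = 814.2 m².
Σ(Sᵢαᵢ) = 11.3*0.11 + 292.3*0.35 + 255.3*0.12 + 255.3*0.03 = 141.843.
ᾱ = 141.843 / 814.2 = 0.174.

0.174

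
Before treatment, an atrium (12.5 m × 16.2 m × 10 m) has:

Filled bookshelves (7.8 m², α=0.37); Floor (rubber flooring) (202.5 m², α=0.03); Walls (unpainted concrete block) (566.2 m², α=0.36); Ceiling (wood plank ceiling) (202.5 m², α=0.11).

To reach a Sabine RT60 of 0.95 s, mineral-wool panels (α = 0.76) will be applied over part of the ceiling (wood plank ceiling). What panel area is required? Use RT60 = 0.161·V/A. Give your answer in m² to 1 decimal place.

Summing Sᵢαᵢ: 2.886 + 6.075 + 203.832 + 22.275 → A₁ = 235.068 sabins.
Required A₂ = 0.161·2025/0.95 = 343.184 sabins.
ΔA needed = 343.184 − 235.068 = 108.116 sabins.
Net gain per m²: Δα = 0.76 − 0.11 = 0.65.
Panel area = 108.116 / 0.65 = 166.3 m².

166.3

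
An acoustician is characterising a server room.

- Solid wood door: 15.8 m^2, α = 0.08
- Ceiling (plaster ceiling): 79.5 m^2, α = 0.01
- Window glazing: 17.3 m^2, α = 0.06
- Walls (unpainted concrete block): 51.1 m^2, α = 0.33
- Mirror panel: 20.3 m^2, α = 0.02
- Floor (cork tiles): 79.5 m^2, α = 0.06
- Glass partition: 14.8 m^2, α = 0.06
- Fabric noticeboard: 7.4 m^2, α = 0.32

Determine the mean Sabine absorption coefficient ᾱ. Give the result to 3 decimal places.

S = Σ Sᵢ = 15.8 + 79.5 + 17.3 + 51.1 + 20.3 + 79.5 + 14.8 + 7.4 = 285.7 m^2.
A = 15.8·0.08 + 79.5·0.01 + 17.3·0.06 + 51.1·0.33 + 20.3·0.02 + 79.5·0.06 + 14.8·0.06 + 7.4·0.32 = 28.392 sabins.
ᾱ = 28.392 / 285.7 = 0.099.

0.099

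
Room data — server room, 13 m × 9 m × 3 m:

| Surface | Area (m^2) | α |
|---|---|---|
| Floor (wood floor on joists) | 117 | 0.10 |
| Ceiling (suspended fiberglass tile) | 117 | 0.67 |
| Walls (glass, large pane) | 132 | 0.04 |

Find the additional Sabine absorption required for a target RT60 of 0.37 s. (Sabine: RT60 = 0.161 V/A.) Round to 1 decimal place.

Equivalent absorption area: A₁ = 117×0.10 + 117×0.67 + 132×0.04 = 95.370 m^2.
Target A₂ = 0.161·351/0.37 = 152.732 sabins (V = 351 m³).
ΔA = A₂ − A₁ = 152.732 − 95.370 = 57.4 sabins.

57.4 sabins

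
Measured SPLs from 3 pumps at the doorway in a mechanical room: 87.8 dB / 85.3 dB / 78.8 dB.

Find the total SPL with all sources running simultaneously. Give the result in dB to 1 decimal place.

Sum in the linear (power) domain: Σ 10^(Lᵢ/10) = 10^(87.8/10) + 10^(85.3/10) + 10^(78.8/10) = 1.017e+09.
L_total = 10·log₁₀(1.017e+09) = 90.1 dB.

90.1 dB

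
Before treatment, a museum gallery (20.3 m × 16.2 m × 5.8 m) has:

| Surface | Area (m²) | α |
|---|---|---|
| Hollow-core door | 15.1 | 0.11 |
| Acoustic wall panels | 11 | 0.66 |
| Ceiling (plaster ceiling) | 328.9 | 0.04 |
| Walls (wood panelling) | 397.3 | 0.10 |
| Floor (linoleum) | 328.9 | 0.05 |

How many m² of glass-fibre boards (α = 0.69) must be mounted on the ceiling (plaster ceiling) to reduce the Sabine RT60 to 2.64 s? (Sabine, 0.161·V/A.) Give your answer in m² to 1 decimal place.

58.6

Equivalent absorption area: A₁ = 15.1·0.11 + 11·0.66 + 328.9·0.04 + 397.3·0.10 + 328.9·0.05 = 78.252 m².
V = 1907.388 m³. Target absorption A₂ = 0.161 × 1907.388 / 2.64 = 116.322 sabins.
Absorption to add: 116.322 − 78.252 = 38.070 sabins.
Net gain per m²: Δα = 0.69 − 0.04 = 0.65.
Panel area = 38.070 / 0.65 = 58.6 m².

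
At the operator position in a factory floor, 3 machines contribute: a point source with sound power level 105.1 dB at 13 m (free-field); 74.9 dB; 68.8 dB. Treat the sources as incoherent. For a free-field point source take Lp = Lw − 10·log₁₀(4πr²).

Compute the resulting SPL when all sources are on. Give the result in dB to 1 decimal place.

Source at 13 m: Lp = 105.1 − 10·log₁₀(4π·13²) = 105.1 − 10·log₁₀(2123.717) = 71.8 dB.
Converting to relative power and adding: 10^(71.8/10) + 10^(74.9/10) + 10^(68.8/10) = 5.362e+07.
Back to dB: 10·log₁₀ Σ = 77.3 dB.

77.3 dB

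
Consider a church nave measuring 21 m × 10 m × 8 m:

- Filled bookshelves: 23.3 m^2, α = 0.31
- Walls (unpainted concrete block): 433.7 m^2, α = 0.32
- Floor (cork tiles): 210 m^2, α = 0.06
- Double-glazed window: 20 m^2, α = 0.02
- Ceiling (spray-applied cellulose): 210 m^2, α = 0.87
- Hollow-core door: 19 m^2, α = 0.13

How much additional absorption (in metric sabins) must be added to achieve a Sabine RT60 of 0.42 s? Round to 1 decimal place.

299.8 sabins

A₁ = Σ Sᵢαᵢ = 23.3×0.31 + 433.7×0.32 + 210×0.06 + 20×0.02 + 210×0.87 + 19×0.13 = 344.177 sabins.
V = 1680 m³. Required absorption A₂ = 0.161 × 1680 / 0.42 = 644.000 sabins.
Shortfall: 644.000 − 344.177 = 299.8 sabins.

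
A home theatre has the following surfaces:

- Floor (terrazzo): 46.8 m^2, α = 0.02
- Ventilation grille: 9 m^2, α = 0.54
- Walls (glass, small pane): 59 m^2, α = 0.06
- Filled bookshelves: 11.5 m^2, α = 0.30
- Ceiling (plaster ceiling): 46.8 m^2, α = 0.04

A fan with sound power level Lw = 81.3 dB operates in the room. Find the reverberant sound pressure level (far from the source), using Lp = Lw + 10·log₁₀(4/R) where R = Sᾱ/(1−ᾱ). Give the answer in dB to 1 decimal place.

75.3 dB

Σ(Sᵢαᵢ) = 46.8·0.02 + 9·0.54 + 59·0.06 + 11.5·0.30 + 46.8·0.04 = 14.658; total area S = 173.1 m^2.
ᾱ = 14.658/173.1 = 0.0847; R = Sᾱ/(1−ᾱ) = 14.658/(1−0.0847) = 16.014 m^2.
Lp = Lw + 10 log₁₀(4/R) = 81.3 -6.02 = 75.3 dB.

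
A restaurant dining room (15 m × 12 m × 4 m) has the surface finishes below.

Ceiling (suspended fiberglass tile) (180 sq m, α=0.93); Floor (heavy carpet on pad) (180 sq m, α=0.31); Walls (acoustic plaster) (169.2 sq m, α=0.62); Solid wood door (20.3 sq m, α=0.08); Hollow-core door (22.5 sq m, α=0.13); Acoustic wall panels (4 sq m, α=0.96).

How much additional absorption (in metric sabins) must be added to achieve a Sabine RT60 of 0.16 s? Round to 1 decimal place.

Equivalent absorption area: A₁ = 180·0.93 + 180·0.31 + 169.2·0.62 + 20.3·0.08 + 22.5·0.13 + 4·0.96 = 336.493 sq m.
Target A₂ = 0.161·720/0.16 = 724.500 sabins (V = 720 m³).
ΔA = A₂ − A₁ = 724.500 − 336.493 = 388.0 sabins.

388.0 sabins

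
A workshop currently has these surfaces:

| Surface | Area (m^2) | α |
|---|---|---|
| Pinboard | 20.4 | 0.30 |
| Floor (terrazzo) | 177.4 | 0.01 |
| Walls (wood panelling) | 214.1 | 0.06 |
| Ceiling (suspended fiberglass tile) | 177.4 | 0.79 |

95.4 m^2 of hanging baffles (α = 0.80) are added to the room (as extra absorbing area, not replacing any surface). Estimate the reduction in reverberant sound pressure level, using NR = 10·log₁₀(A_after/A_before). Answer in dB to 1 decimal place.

1.7 dB

Equivalent absorption area: A_before = 20.4·0.30 + 177.4·0.01 + 214.1·0.06 + 177.4·0.79 = 160.886 m^2.
Treatment contributes 95.4·0.80 = 76.320 sabins.
A_after = 160.886 + 76.320 = 237.206 sabins.
Reduction = 10 log₁₀(A_after/A_before) = 10 log₁₀(1.4744) = 1.7 dB.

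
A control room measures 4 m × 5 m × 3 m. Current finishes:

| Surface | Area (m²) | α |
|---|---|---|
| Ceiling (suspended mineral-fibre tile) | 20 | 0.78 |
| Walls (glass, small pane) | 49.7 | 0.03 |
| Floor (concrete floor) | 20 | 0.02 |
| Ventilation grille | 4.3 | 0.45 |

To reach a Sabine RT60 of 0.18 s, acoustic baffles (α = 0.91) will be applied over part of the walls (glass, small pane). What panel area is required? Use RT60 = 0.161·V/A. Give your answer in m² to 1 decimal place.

38.9

A₁ = Σ Sᵢαᵢ = 20·0.78 + 49.7·0.03 + 20·0.02 + 4.3·0.45 = 19.426 sabins.
V = 60 m³. Target absorption A₂ = 0.161 × 60 / 0.18 = 53.667 sabins.
ΔA needed = 53.667 − 19.426 = 34.241 sabins.
Net gain per m²: Δα = 0.91 − 0.03 = 0.88.
Area = ΔA/Δα = 34.241/0.88 = 38.9 m².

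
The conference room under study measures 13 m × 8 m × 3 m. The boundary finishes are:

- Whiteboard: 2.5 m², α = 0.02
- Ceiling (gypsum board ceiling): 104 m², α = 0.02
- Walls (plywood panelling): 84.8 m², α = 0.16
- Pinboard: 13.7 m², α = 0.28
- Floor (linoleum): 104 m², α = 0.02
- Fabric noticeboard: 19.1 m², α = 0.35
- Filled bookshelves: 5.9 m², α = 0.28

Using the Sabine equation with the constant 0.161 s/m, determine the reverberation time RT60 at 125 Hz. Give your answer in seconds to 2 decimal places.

Total absorption A = 2.5·0.02 + 104·0.02 + 84.8·0.16 + 13.7·0.28 + 104·0.02 + 19.1·0.35 + 5.9·0.28
  = 0.050 + 2.080 + 13.568 + 3.836 + 2.080 + 6.685 + 1.652 = 29.951 m² sabins.
Room volume: 312 m³.
RT60 = 0.161 · V / A = 0.161 × 312 / 29.951 = 1.68 s.

1.68 s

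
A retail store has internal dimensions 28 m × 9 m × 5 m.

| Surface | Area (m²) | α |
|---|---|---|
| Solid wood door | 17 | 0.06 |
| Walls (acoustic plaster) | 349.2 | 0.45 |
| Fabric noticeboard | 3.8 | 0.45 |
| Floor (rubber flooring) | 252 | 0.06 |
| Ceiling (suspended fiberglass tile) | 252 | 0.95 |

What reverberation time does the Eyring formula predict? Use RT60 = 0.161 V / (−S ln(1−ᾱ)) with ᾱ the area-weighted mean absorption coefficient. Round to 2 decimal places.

0.36 s

S = Σ Sᵢ = 874.0 m².
Absorption A = 17×0.06 + 349.2×0.45 + 3.8×0.45 + 252×0.06 + 252×0.95 = 414.390 sabins.
ᾱ = 414.390 / 874.0 = 0.4741.
−S·ln(1−ᾱ) = −874.0 × ln(1 − 0.4741) = 561.671.
V = 28 × 9 × 5 = 1260 m³.
RT60 = 0.161 × 1260 / 561.671 = 0.36 s.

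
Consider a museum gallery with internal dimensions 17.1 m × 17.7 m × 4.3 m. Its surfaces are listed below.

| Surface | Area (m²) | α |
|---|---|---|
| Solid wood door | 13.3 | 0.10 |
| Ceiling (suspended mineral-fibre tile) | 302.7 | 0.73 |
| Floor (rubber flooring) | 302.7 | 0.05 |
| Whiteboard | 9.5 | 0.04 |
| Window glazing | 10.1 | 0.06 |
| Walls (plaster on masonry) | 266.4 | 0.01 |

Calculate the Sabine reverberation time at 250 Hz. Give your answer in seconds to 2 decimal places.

Equivalent absorption area: A = 13.3*0.10 + 302.7*0.73 + 302.7*0.05 + 9.5*0.04 + 10.1*0.06 + 266.4*0.01 = 241.086 m².
Volume V = 17.1 × 17.7 × 4.3 = 1301.481 m³.
Sabine: RT60 = 0.161 × 1301.481 / 241.086 = 0.87 s.

0.87 s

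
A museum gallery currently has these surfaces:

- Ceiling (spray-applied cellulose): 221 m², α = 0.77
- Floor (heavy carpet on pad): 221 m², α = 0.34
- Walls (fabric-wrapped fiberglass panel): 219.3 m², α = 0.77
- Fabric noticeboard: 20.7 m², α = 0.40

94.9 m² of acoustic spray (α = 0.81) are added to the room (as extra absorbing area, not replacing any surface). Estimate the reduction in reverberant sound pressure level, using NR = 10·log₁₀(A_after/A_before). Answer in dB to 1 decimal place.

0.7 dB

A_before = Σ Sᵢαᵢ = 221×0.77 + 221×0.34 + 219.3×0.77 + 20.7×0.40 = 422.451 sabins.
Added absorption = 94.9 × 0.81 = 76.869 sabins.
New total A_after = 499.320 sabins.
NR = 10·log₁₀(499.320/422.451) = 0.7 dB.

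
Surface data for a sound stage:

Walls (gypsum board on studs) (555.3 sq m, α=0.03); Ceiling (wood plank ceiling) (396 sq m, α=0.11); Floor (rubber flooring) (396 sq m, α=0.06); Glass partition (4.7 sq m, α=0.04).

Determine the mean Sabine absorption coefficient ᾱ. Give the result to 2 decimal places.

0.06

Total surface area S = 1352.0 sq m.
Weighted sum Σ Sα = 84.167.
ᾱ = A/S = 0.06.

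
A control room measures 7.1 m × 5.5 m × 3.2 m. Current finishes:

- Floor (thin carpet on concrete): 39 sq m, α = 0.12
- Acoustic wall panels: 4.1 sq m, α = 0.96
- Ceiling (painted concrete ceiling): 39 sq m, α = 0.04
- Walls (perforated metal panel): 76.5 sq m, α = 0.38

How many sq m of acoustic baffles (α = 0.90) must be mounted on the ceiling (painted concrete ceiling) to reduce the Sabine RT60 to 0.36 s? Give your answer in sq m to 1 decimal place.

Summing Sᵢαᵢ: 4.680 + 3.936 + 1.560 + 29.070 → A₁ = 39.246 sabins.
V = 124.96 m³. Target absorption A₂ = 0.161 × 124.96 / 0.36 = 55.885 sabins.
ΔA needed = 55.885 − 39.246 = 16.639 sabins.
Net gain per sq m: Δα = 0.90 − 0.04 = 0.86.
Panel area = 16.639 / 0.86 = 19.3 sq m.

19.3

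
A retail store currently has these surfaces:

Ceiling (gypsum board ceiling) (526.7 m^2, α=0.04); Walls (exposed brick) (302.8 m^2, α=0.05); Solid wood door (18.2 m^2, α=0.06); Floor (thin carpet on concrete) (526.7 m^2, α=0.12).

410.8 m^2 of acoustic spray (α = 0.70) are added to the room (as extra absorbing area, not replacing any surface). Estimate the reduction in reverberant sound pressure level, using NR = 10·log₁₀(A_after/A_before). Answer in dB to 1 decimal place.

5.9 dB

Equivalent absorption area: A_before = 526.7*0.04 + 302.8*0.05 + 18.2*0.06 + 526.7*0.12 = 100.504 m^2.
Added absorption = 410.8 × 0.70 = 287.560 sabins.
A_after = 100.504 + 287.560 = 388.064 sabins.
NR = 10·log₁₀(388.064/100.504) = 5.9 dB.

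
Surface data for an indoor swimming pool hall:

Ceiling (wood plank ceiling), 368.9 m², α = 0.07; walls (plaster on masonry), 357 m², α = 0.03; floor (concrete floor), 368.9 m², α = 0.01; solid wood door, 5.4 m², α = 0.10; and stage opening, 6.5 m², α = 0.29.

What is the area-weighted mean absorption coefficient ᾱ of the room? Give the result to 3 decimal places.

Total surface area S = 1106.7 m².
A = 368.9*0.07 + 357*0.03 + 368.9*0.01 + 5.4*0.10 + 6.5*0.29 = 42.647 sabins.
ᾱ = A/S = 0.039.

0.039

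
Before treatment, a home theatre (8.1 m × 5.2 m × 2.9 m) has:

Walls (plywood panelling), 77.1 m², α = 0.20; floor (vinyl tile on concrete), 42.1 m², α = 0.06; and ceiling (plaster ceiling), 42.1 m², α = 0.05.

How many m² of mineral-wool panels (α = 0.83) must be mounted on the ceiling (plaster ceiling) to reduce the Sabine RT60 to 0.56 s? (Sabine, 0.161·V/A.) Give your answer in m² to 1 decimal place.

Total absorption A₁ = 77.1*0.20 + 42.1*0.06 + 42.1*0.05
  = 15.420 + 2.526 + 2.105 = 20.051 m² sabins.
Required A₂ = 0.161·122.148/0.56 = 35.118 sabins.
ΔA needed = 35.118 − 20.051 = 15.067 sabins.
Each m² of panel replacing the ceiling (plaster ceiling) adds (0.83 − 0.05) = 0.78 sabins.
Panel area = 15.067 / 0.78 = 19.3 m².

19.3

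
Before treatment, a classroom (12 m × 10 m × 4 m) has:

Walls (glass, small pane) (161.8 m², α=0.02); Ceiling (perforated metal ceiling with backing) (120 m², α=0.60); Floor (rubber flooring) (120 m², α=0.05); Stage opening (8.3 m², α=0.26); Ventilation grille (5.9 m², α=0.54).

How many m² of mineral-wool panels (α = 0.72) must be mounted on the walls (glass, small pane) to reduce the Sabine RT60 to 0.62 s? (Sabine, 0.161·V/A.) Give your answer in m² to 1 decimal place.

54.4

Summing Sᵢαᵢ: 3.236 + 72.000 + 6.000 + 2.158 + 3.186 → A₁ = 86.580 sabins.
Required A₂ = 0.161·480/0.62 = 124.645 sabins.
ΔA needed = 124.645 − 86.580 = 38.065 sabins.
Net gain per m²: Δα = 0.72 − 0.02 = 0.70.
Area = ΔA/Δα = 38.065/0.70 = 54.4 m².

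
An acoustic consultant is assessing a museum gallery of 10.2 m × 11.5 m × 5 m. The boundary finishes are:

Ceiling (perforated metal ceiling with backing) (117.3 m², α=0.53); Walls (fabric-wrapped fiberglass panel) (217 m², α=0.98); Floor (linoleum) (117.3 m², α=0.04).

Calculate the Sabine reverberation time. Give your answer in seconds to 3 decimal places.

Equivalent absorption area: A = 117.3·0.53 + 217·0.98 + 117.3·0.04 = 279.521 m².
Volume V = 10.2 × 11.5 × 5 = 586.5 m³.
Sabine: RT60 = 0.161 × 586.5 / 279.521 = 0.338 s.

0.338 seconds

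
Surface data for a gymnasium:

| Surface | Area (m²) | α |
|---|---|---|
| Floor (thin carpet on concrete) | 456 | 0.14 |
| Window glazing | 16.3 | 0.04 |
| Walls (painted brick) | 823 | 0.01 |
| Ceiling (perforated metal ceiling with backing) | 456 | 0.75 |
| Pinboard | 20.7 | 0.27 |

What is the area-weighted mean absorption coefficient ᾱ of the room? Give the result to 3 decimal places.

Total surface area S = 1772.0 m².
Σ(Sᵢαᵢ) = 456*0.14 + 16.3*0.04 + 823*0.01 + 456*0.75 + 20.7*0.27 = 420.311.
ᾱ = 420.311 / 1772.0 = 0.237.

0.237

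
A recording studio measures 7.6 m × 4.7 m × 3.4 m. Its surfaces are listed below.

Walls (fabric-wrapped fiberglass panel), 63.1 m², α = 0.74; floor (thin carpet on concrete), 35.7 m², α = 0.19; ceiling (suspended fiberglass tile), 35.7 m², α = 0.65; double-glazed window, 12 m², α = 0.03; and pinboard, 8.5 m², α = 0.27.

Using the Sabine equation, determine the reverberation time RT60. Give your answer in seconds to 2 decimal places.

A = Σ Sᵢαᵢ = 63.1×0.74 + 35.7×0.19 + 35.7×0.65 + 12×0.03 + 8.5×0.27 = 79.337 sabins.
V = 7.6·4.7·3.4 = 121.448 m³.
T = 0.161 V/A = 0.161·121.448/79.337 = 0.25 s.

0.25 s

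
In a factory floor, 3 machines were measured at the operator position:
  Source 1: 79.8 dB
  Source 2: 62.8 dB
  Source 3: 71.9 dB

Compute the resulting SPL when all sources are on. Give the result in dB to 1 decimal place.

Σ 10^(Lᵢ/10) = 1.129e+08.
Combined level = 10 log₁₀(1.129e+08) = 80.5 dB.

80.5 dB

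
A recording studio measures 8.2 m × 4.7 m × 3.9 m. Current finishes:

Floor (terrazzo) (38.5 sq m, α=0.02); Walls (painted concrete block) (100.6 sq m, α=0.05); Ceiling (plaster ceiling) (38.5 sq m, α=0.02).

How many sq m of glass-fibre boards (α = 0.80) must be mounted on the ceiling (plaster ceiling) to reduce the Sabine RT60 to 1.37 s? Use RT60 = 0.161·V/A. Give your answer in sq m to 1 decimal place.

Equivalent absorption area: A₁ = 38.5×0.02 + 100.6×0.05 + 38.5×0.02 = 6.570 sq m.
V = 150.306 m³. Target absorption A₂ = 0.161 × 150.306 / 1.37 = 17.664 sabins.
Absorption to add: 17.664 − 6.570 = 11.094 sabins.
Each sq m of panel replacing the ceiling (plaster ceiling) adds (0.80 − 0.02) = 0.78 sabins.
Panel area = 11.094 / 0.78 = 14.2 sq m.

14.2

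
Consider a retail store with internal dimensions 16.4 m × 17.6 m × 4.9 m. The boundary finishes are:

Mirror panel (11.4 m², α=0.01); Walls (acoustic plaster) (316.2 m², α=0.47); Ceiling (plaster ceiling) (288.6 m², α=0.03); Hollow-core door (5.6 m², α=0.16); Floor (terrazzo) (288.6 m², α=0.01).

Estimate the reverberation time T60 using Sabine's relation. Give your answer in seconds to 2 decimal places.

1.41 s

Total absorption A = 11.4·0.01 + 316.2·0.47 + 288.6·0.03 + 5.6·0.16 + 288.6·0.01
  = 0.114 + 148.614 + 8.658 + 0.896 + 2.886 = 161.168 m² sabins.
Volume V = 16.4 × 17.6 × 4.9 = 1414.336 m³.
T = 0.161 V/A = 0.161·1414.336/161.168 = 1.41 s.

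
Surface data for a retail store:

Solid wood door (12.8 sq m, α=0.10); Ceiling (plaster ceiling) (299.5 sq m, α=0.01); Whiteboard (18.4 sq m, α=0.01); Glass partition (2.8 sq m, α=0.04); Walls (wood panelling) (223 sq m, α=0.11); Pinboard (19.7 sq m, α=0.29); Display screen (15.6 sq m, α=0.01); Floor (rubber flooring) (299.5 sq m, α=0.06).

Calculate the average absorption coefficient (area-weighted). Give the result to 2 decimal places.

0.06

Total surface area S = 891.3 sq m.
A = 12.8×0.10 + 299.5×0.01 + 18.4×0.01 + 2.8×0.04 + 223×0.11 + 19.7×0.29 + 15.6×0.01 + 299.5×0.06 = 52.940 sabins.
ᾱ = 52.940 / 891.3 = 0.06.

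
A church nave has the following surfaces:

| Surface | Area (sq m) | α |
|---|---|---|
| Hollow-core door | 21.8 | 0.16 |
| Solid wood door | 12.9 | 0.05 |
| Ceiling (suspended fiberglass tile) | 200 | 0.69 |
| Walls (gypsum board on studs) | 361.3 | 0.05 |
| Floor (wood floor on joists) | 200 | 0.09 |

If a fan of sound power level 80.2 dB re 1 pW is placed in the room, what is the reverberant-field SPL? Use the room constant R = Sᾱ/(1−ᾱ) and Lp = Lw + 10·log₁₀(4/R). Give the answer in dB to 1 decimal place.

A = 178.198 sabins; S = 796.0 sq m.
ᾱ = 178.198/796.0 = 0.2239; R = Sᾱ/(1−ᾱ) = 178.198/(1−0.2239) = 229.607 sq m.
Lp = 80.2 + 10·log₁₀(4/229.607) = 80.2 + (-17.59) = 62.6 dB.

62.6 dB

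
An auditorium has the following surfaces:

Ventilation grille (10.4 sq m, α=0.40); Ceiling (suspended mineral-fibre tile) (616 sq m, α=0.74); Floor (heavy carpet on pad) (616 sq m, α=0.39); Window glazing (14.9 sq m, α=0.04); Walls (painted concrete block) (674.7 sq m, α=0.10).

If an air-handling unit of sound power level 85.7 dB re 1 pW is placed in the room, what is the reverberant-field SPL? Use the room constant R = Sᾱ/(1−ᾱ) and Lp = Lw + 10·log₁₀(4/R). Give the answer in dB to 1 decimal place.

60.7 dB

Σ(Sᵢαᵢ) = 10.4×0.40 + 616×0.74 + 616×0.39 + 14.9×0.04 + 674.7×0.10 = 768.306; total area S = 1932.0 sq m.
ᾱ = 768.306/1932.0 = 0.3977; R = Sᾱ/(1−ᾱ) = 768.306/(1−0.3977) = 1275.620 sq m.
Lp = Lw + 10 log₁₀(4/R) = 85.7 -25.04 = 60.7 dB.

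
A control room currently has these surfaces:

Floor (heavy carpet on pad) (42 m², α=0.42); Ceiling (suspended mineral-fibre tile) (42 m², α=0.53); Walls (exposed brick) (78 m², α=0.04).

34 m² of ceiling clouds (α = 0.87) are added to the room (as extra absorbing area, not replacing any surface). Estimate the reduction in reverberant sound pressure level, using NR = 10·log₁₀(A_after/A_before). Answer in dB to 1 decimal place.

A_before = Σ Sᵢαᵢ = 42·0.42 + 42·0.53 + 78·0.04 = 43.020 sabins.
Treatment contributes 34·0.87 = 29.580 sabins.
A_after = 43.020 + 29.580 = 72.600 sabins.
NR = 10·log₁₀(72.600/43.020) = 2.3 dB.

2.3 dB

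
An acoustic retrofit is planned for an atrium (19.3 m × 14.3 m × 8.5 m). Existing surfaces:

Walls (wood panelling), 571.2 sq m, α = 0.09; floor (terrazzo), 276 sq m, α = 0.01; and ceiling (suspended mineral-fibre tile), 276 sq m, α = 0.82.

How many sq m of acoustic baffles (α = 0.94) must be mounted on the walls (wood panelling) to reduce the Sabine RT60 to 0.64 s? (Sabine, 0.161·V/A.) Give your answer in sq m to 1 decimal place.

364.3

Summing Sᵢαᵢ: 51.408 + 2.760 + 226.320 → A₁ = 280.488 sabins.
Required A₂ = 0.161·2345.915/0.64 = 590.144 sabins.
Absorption to add: 590.144 − 280.488 = 309.656 sabins.
Each sq m of panel replacing the walls (wood panelling) adds (0.94 − 0.09) = 0.85 sabins.
Panel area = 309.656 / 0.85 = 364.3 sq m.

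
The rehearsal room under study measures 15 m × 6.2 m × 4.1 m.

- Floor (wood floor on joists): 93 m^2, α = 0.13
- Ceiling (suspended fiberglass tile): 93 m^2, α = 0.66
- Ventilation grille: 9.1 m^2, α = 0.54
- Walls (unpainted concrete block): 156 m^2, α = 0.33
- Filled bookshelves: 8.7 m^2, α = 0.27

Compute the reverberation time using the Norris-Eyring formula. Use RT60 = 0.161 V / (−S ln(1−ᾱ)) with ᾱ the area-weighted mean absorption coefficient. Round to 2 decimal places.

0.37 s

S = Σ Sᵢ = 359.8 m^2.
Σ(Sᵢαᵢ) = 93×0.13 + 93×0.66 + 9.1×0.54 + 156×0.33 + 8.7×0.27 = 132.213.
ᾱ = 132.213 / 359.8 = 0.3675.
Eyring denominator: −S ln(1−ᾱ) = 164.815.
V = 15 × 6.2 × 4.1 = 381.3 m³.
RT60 = 0.161 × 381.3 / 164.815 = 0.37 s.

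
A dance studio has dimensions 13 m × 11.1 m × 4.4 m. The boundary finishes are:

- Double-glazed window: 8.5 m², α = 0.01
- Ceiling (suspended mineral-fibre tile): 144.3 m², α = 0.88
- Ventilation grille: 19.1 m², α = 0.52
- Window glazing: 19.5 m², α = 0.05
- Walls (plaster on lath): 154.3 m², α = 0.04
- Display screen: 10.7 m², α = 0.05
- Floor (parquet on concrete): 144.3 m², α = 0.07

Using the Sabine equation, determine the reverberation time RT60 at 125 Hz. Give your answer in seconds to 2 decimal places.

Summing Sᵢαᵢ: 0.085 + 126.984 + 9.932 + 0.975 + 6.172 + 0.535 + 10.101 → A = 154.784 sabins.
Room volume: 634.92 m³.
RT60 = 0.161 · V / A = 0.161 × 634.92 / 154.784 = 0.66 s.

0.66 s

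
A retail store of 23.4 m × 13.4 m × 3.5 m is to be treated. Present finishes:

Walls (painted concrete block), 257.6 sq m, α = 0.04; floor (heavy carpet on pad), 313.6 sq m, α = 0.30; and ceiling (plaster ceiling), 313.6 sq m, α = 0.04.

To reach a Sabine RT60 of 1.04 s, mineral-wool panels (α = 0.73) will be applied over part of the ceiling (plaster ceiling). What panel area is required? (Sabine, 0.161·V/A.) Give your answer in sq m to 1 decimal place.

76.8

A₁ = Σ Sᵢαᵢ = 257.6*0.04 + 313.6*0.30 + 313.6*0.04 = 116.928 sabins.
V = 1097.46 m³. Target absorption A₂ = 0.161 × 1097.46 / 1.04 = 169.895 sabins.
Absorption to add: 169.895 − 116.928 = 52.967 sabins.
Each sq m of panel replacing the ceiling (plaster ceiling) adds (0.73 − 0.04) = 0.69 sabins.
Area = ΔA/Δα = 52.967/0.69 = 76.8 sq m.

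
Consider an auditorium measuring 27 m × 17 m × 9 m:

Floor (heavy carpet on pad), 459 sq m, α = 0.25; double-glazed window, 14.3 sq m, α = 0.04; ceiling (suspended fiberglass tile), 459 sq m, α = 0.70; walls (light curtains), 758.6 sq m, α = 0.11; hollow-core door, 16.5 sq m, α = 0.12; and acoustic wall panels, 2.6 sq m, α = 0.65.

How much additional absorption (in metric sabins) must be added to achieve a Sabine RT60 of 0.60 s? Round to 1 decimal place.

584.7 sabins

Summing Sᵢαᵢ: 114.750 + 0.572 + 321.300 + 83.446 + 1.980 + 1.690 → A₁ = 523.738 sabins.
V = 4131 m³. Required absorption A₂ = 0.161 × 4131 / 0.60 = 1108.485 sabins.
Additional absorption ΔA = 1108.485 − 523.738 = 584.7 sabins.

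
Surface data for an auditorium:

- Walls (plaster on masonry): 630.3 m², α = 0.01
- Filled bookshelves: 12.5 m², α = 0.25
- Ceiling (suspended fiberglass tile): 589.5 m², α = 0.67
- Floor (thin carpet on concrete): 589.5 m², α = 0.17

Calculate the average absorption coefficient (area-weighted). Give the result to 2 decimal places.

0.28

Total surface area S = 1821.8 m².
A = 630.3×0.01 + 12.5×0.25 + 589.5×0.67 + 589.5×0.17 = 504.608 sabins.
ᾱ = A/S = 0.28.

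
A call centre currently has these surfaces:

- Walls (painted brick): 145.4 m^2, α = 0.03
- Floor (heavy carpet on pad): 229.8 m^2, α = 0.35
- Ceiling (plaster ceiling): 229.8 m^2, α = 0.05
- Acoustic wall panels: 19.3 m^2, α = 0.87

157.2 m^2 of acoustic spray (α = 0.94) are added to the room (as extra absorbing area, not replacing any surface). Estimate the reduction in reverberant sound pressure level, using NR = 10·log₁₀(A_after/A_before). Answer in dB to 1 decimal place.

Summing Sᵢαᵢ: 4.362 + 80.430 + 11.490 + 16.791 → A_before = 113.073 sabins.
Treatment contributes 157.2·0.94 = 147.768 sabins.
A_after = 113.073 + 147.768 = 260.841 sabins.
Reduction = 10 log₁₀(A_after/A_before) = 10 log₁₀(2.3068) = 3.6 dB.

3.6 dB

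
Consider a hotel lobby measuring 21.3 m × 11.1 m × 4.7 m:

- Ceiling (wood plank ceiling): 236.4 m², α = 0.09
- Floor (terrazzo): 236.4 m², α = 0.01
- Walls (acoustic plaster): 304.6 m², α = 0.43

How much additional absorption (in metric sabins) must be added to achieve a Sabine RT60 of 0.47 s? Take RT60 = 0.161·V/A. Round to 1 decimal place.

226.0 sabins

Total absorption A₁ = 236.4*0.09 + 236.4*0.01 + 304.6*0.43
  = 21.276 + 2.364 + 130.978 = 154.618 m² sabins.
V = 1111.221 m³. Required absorption A₂ = 0.161 × 1111.221 / 0.47 = 380.652 sabins.
ΔA = A₂ − A₁ = 380.652 − 154.618 = 226.0 sabins.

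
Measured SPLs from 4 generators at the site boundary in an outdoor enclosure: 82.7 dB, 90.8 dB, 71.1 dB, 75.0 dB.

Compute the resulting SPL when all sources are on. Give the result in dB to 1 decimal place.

91.6 dB

Sum in the linear (power) domain: Σ 10^(Lᵢ/10) = 10^(82.7/10) + 10^(90.8/10) + 10^(71.1/10) + 10^(75.0/10) = 1.433e+09.
L_total = 10·log₁₀(1.433e+09) = 91.6 dB.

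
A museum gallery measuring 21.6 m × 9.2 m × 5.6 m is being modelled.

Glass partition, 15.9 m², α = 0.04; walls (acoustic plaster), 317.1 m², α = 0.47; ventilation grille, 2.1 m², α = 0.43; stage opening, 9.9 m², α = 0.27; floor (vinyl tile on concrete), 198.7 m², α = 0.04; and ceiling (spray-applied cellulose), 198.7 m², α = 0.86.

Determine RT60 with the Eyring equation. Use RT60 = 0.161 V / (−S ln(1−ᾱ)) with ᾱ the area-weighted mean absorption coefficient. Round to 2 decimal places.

0.41 sec

S = Σ Sᵢ = 742.4 m².
Absorption A = 15.9×0.04 + 317.1×0.47 + 2.1×0.43 + 9.9×0.27 + 198.7×0.04 + 198.7×0.86 = 332.079 sabins.
ᾱ = 332.079 / 742.4 = 0.4473.
Eyring denominator: −S ln(1−ᾱ) = 440.199.
V = 21.6 × 9.2 × 5.6 = 1112.832 m³.
T = 0.161·V/[−S·ln(1−ᾱ)] = 0.161·1112.832/440.199 = 0.41 s.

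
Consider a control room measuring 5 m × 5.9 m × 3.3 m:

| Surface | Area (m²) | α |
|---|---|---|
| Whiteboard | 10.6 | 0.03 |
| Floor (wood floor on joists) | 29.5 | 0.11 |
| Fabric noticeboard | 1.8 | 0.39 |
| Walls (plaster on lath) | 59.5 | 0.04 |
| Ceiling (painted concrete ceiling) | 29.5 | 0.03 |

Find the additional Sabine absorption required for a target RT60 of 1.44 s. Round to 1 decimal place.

Equivalent absorption area: A₁ = 10.6×0.03 + 29.5×0.11 + 1.8×0.39 + 59.5×0.04 + 29.5×0.03 = 7.530 m².
V = 97.35 m³. Required absorption A₂ = 0.161 × 97.35 / 1.44 = 10.884 sabins.
ΔA = A₂ − A₁ = 10.884 − 7.530 = 3.4 sabins.

3.4 sabins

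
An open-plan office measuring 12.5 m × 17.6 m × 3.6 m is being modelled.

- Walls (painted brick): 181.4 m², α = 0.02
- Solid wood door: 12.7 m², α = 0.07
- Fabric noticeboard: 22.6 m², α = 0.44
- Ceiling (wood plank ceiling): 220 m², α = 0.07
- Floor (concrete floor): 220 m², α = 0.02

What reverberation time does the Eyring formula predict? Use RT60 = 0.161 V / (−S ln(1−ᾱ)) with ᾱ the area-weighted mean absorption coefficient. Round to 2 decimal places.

S = Σ Sᵢ = 656.7 m².
Σ(Sᵢαᵢ) = 181.4×0.02 + 12.7×0.07 + 22.6×0.44 + 220×0.07 + 220×0.02 = 34.261.
Mean coefficient ᾱ = A/S = 0.0522.
−S·ln(1−ᾱ) = −656.7 × ln(1 − 0.0522) = 35.207.
V = 12.5 × 17.6 × 3.6 = 792 m³.
T = 0.161·V/[−S·ln(1−ᾱ)] = 0.161·792/35.207 = 3.62 s.

3.62 s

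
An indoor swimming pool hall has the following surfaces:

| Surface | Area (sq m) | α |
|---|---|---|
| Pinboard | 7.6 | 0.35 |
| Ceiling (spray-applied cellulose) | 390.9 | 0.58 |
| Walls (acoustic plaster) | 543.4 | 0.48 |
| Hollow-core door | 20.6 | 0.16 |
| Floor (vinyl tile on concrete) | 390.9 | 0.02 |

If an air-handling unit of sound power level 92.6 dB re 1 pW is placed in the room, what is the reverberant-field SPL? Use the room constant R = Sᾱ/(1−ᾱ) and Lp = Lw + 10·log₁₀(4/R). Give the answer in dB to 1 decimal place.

69.6 dB

A = 501.328 sabins; S = 1353.4 sq m.
ᾱ = 0.3704, so room constant R = A/(1−ᾱ) = 796.264 sq m.
Lp = Lw + 10 log₁₀(4/R) = 92.6 -22.99 = 69.6 dB.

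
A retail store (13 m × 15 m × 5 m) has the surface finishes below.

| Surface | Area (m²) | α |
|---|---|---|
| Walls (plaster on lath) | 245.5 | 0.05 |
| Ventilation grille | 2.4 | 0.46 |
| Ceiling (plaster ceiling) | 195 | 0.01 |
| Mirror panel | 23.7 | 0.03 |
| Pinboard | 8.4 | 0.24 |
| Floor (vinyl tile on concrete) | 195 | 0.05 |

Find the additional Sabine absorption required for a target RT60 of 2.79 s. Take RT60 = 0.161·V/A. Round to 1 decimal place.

28.5 sabins

A₁ = Σ Sᵢαᵢ = 245.5×0.05 + 2.4×0.46 + 195×0.01 + 23.7×0.03 + 8.4×0.24 + 195×0.05 = 27.806 sabins.
For T = 2.79 s, need A₂ = 0.161·V/T = 0.161·975/2.79 = 56.263 sabins.
Shortfall: 56.263 − 27.806 = 28.5 sabins.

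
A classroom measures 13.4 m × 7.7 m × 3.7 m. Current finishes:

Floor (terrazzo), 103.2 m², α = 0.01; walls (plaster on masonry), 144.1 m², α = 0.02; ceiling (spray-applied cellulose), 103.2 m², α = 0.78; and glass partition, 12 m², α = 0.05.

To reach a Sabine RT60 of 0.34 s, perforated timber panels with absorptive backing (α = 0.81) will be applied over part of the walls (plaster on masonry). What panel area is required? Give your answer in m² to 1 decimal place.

121.2

Equivalent absorption area: A₁ = 103.2×0.01 + 144.1×0.02 + 103.2×0.78 + 12×0.05 = 85.010 m².
Required A₂ = 0.161·381.766/0.34 = 180.777 sabins.
ΔA needed = 180.777 − 85.010 = 95.767 sabins.
Each m² of panel replacing the walls (plaster on masonry) adds (0.81 − 0.02) = 0.79 sabins.
Panel area = 95.767 / 0.79 = 121.2 m².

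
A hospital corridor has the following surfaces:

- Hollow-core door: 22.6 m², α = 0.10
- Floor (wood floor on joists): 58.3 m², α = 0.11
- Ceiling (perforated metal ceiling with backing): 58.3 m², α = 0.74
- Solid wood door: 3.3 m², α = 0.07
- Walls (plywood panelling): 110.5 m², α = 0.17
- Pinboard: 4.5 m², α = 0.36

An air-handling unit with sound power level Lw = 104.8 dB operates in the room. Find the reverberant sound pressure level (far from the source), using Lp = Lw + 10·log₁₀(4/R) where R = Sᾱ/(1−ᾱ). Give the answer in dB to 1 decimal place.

A = 72.451 sabins; S = 257.5 m².
ᾱ = 0.2814, so room constant R = A/(1−ᾱ) = 100.822 m².
Lp = Lw + 10 log₁₀(4/R) = 104.8 -14.01 = 90.8 dB.

90.8 dB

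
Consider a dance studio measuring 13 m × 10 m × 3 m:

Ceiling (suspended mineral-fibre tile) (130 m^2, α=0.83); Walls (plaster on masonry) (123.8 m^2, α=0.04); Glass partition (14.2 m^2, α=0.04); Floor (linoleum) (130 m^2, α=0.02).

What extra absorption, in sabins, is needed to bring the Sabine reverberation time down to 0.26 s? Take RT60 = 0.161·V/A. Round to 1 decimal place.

Total absorption A₁ = 130·0.83 + 123.8·0.04 + 14.2·0.04 + 130·0.02
  = 107.900 + 4.952 + 0.568 + 2.600 = 116.020 m^2 sabins.
For T = 0.26 s, need A₂ = 0.161·V/T = 0.161·390/0.26 = 241.500 sabins.
ΔA = A₂ − A₁ = 241.500 − 116.020 = 125.5 sabins.

125.5 sabins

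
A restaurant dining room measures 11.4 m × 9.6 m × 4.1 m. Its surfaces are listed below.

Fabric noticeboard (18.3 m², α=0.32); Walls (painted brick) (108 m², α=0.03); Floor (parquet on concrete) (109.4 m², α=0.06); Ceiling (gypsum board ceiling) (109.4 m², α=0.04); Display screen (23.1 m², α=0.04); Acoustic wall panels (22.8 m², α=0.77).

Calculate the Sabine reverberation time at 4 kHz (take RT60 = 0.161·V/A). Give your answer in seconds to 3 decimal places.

Total absorption A = 18.3×0.32 + 108×0.03 + 109.4×0.06 + 109.4×0.04 + 23.1×0.04 + 22.8×0.77
  = 5.856 + 3.240 + 6.564 + 4.376 + 0.924 + 17.556 = 38.516 m² sabins.
Room volume: 448.704 m³.
RT60 = 0.161 · V / A = 0.161 × 448.704 / 38.516 = 1.876 s.

1.876 s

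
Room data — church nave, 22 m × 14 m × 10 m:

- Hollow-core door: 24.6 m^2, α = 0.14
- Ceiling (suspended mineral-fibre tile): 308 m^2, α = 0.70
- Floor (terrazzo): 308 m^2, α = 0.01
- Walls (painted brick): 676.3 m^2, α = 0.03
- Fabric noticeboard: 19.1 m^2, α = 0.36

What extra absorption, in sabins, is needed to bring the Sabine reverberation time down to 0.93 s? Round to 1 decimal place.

283.9 sabins

A₁ = Σ Sᵢαᵢ = 24.6*0.14 + 308*0.70 + 308*0.01 + 676.3*0.03 + 19.1*0.36 = 249.289 sabins.
V = 3080 m³. Required absorption A₂ = 0.161 × 3080 / 0.93 = 533.204 sabins.
Additional absorption ΔA = 533.204 − 249.289 = 283.9 sabins.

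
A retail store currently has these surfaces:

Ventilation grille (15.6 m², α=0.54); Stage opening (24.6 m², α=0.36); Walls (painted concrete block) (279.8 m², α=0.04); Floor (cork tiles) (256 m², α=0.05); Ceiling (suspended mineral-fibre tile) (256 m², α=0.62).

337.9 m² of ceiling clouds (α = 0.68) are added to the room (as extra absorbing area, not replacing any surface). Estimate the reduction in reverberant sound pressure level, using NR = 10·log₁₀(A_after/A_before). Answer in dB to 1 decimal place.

3.3 dB

A_before = Σ Sᵢαᵢ = 15.6*0.54 + 24.6*0.36 + 279.8*0.04 + 256*0.05 + 256*0.62 = 199.992 sabins.
Treatment contributes 337.9·0.68 = 229.772 sabins.
A_after = 199.992 + 229.772 = 429.764 sabins.
NR = 10·log₁₀(429.764/199.992) = 3.3 dB.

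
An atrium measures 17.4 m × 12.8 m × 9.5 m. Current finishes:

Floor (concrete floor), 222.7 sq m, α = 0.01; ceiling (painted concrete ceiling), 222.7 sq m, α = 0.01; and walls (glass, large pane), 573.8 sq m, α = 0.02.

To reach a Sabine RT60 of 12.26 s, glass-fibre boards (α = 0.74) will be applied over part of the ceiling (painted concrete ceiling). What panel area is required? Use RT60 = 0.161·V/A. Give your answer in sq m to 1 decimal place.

16.2

Total absorption A₁ = 222.7·0.01 + 222.7·0.01 + 573.8·0.02
  = 2.227 + 2.227 + 11.476 = 15.930 sq m sabins.
Required A₂ = 0.161·2115.84/12.26 = 27.786 sabins.
ΔA needed = 27.786 − 15.930 = 11.856 sabins.
Each sq m of panel replacing the ceiling (painted concrete ceiling) adds (0.74 − 0.01) = 0.73 sabins.
Area = ΔA/Δα = 11.856/0.73 = 16.2 sq m.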